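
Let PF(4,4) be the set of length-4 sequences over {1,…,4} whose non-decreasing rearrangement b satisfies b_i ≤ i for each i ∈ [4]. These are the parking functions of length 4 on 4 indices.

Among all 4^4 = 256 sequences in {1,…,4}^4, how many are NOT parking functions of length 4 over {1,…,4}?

131

#PF = 1·5^3 = 1·125 = 125 (Pollak)
One tuple (4,3,4,2) → sorted (2,3,4,4): b_1=2>1, not a PF.
Total 256; non-PF = 256−125 = 131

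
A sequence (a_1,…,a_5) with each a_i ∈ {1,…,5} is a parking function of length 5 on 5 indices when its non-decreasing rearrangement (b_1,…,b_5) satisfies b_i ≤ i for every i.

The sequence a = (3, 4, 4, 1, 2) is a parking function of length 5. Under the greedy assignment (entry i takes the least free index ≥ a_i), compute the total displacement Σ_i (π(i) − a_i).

1

Σπ = 5·6/2 = 15 (π permutes [5]); Σa = 3+4+4+1+2 = 14; disp = 15−14 = 1.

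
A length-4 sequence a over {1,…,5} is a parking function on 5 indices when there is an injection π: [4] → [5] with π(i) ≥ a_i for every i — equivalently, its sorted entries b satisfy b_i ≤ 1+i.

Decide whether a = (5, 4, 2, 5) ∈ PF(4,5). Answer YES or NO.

NO

Sorted: b = (2, 4, 5, 5).
  b_1=2 ≤ 2
  b_2=4 > 3
  fails at i=2 ⇒ NO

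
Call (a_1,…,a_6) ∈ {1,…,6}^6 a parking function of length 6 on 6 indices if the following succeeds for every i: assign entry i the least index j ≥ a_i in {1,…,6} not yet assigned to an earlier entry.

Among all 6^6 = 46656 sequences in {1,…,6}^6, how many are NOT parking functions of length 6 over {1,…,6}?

29849

|PF| = (7−6)·7^(6−1) = 1·16807 = 16807 (Konheim–Weiss)
One tuple (5,6,3,3,5,5) → sorted (3,3,5,5,5,6): b_1=3>1, not a PF.
So 46656 − 16807 = 29849 fail.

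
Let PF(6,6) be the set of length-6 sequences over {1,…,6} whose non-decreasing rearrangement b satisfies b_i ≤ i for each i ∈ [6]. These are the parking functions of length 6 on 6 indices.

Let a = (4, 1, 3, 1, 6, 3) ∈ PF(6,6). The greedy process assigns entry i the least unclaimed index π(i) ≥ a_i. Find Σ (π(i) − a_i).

Σπ = 6·7/2 = 21 (π permutes [6]); Σa = 4+1+3+1+6+3 = 18; disp = 21−18 = 3.

3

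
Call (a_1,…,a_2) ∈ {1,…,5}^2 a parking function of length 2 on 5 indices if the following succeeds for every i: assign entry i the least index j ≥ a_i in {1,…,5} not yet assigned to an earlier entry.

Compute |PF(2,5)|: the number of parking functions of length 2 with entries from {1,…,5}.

24

|PF| = (5−2+1)·(5+1)^(2−1) = 4×6 = 24 (Konheim–Weiss)
Check (1,4) → sorted (1,4): b_i ≤ 3+i ∀i, a PF.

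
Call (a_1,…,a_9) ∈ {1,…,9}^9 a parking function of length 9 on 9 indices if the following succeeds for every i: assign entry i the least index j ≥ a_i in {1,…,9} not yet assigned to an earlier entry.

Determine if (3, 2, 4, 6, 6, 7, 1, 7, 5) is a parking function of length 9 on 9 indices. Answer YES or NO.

YES

Sorted: b = (1, 2, 3, 4, 5, 6, 6, 7, 7).
  b_1=1 ≤ 1
  b_2=2 ≤ 2
  b_3=3 ≤ 3
  b_4=4 ≤ 4
  b_5=5 ≤ 5
  b_6=6 ≤ 6
  b_7=6 ≤ 7
  b_8=7 ≤ 8
  b_9=7 ≤ 9
All bounds hold ⇒ YES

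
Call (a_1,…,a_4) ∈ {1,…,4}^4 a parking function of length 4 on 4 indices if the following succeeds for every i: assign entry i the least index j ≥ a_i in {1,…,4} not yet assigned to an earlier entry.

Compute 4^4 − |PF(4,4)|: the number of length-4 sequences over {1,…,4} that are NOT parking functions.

|PF| = (4−4+1)·(4+1)^(4−1) = 1×125 = 125 [KW]
Check (4,3,3,4) → sorted (3,3,4,4): b_1=3>1, not a PF.
4^4 − 125 = 256 − 125 = 131

131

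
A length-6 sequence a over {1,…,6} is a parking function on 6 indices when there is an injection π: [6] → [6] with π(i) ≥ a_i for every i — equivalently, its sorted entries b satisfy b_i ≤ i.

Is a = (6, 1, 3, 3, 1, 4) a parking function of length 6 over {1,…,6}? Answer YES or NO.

Order a: b = (1, 1, 3, 3, 4, 6).
  b_1=1 ≤ 1
  b_2=1 ≤ 2
  b_3=3 ≤ 3
  b_4=3 ≤ 4
  b_5=4 ≤ 5
  b_6=6 ≤ 6
All bounds hold ⇒ YES

YES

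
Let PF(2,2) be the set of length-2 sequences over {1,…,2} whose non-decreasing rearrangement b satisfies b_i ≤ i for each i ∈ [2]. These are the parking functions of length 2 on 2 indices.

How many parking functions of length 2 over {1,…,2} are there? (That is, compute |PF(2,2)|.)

|PF(2,2)| = (2+1−2)·(2+1)^{2−1} = 1×3 = 3 (Konheim–Weiss)
E.g. (2,1) → sorted (1,2): b_i ≤ i ∀i, a PF.

3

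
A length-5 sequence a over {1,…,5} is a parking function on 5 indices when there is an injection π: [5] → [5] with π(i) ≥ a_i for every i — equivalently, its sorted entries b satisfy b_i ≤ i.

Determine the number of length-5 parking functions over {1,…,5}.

1296

|PF| = (6−5)·6^(5−1) = 1 · 1296 = 1296 (Konheim–Weiss)
One tuple (1,4,2,3,5) → sorted (1,2,3,4,5): b_i ≤ i ∀i, a PF.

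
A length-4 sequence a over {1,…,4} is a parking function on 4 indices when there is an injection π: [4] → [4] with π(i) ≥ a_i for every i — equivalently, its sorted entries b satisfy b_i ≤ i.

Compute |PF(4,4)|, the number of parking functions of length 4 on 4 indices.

125

|PF| = (5−4)·5^(4−1) = 1·125 = 125 [KW]
E.g. (2,2,4,1) → sorted (1,2,2,4): b_i ≤ i ∀i, a PF.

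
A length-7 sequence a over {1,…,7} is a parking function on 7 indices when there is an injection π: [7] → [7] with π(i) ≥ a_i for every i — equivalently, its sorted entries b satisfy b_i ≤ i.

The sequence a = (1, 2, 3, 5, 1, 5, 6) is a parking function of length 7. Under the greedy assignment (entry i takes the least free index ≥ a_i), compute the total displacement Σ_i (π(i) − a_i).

5

Σπ = 7·8/2 = 28 (π permutes [7]); Σa = 1+2+3+5+1+5+6 = 23; disp = 28−23 = 5.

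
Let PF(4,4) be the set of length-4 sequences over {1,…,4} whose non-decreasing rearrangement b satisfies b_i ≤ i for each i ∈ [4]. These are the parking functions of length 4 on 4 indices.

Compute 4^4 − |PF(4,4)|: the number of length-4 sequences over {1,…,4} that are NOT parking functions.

|PF(4,4)| = (5−4)·5^(4−1) = 1×125 = 125
Example (4,4,3,4) → sorted (3,4,4,4): b_1=3>1, not a PF.
Total 256; non-PF = 256−125 = 131

131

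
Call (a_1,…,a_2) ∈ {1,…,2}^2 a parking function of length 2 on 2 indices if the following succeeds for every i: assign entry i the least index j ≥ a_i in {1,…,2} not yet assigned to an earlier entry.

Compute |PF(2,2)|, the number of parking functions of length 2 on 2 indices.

|PF| = (2−2+1)·(2+1)^(2−1) = 1 · 3 = 3 (Konheim–Weiss)
Example (1,2) → sorted (1,2): b_i ≤ i ∀i, a PF.

3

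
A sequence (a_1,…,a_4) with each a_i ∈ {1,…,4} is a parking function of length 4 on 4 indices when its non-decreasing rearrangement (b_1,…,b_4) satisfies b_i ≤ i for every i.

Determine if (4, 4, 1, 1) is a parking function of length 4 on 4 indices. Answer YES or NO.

NO

Rearranged: b = (1, 1, 4, 4).
  b_1=1 ≤ 1
  b_2=1 ≤ 2
  b_3=4 > 3
  fails at i=3 ⇒ NO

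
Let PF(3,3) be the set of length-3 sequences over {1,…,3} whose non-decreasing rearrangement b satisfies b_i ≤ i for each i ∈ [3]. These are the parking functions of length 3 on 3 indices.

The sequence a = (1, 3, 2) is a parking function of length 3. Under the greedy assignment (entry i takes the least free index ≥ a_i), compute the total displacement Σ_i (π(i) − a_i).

Σπ = 6 ({1..3} each once); Σa = 1+3+2 = 6; disp = 6−6 = 0.

0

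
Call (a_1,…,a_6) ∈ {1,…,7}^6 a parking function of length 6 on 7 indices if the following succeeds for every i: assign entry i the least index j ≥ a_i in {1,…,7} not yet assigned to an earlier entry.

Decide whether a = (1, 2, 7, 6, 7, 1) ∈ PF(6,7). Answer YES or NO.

NO

Rearranged: b = (1, 1, 2, 6, 7, 7).
  b_1=1 ≤ 2
  b_2=1 ≤ 3
  b_3=2 ≤ 4
  b_4=6 > 5
  fails at i=4 ⇒ NO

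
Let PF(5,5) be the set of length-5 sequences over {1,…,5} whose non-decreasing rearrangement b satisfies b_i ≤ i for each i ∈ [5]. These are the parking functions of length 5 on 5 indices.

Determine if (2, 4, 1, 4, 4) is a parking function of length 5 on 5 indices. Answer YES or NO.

Sorted: b = (1, 2, 4, 4, 4).
  b_1=1 ≤ 1
  b_2=2 ≤ 2
  b_3=4 > 3
  fails at i=3 ⇒ NO

NO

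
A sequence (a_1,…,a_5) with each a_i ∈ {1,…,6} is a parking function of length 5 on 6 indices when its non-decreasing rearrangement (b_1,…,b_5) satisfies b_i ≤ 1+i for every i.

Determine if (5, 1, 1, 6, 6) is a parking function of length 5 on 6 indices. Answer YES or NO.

NO

Rearranged: b = (1, 1, 5, 6, 6).
  b_1=1 ≤ 2
  b_2=1 ≤ 3
  b_3=5 > 4
  fails at i=3 ⇒ NO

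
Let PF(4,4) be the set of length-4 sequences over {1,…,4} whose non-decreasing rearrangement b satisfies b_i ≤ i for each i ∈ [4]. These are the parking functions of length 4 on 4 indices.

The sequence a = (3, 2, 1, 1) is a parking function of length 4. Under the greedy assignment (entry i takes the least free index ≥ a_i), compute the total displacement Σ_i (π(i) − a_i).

3

Σπ = 4·5/2 = 10 (π permutes [4]); Σa = 3+2+1+1 = 7; disp = 10−7 = 3.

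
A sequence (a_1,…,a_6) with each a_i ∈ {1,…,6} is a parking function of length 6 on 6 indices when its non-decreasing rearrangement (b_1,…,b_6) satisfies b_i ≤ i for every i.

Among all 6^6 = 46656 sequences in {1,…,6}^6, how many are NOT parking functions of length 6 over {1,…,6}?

#PF = (6−6+1)·(6+1)^(6−1) = 1 · 16807 = 16807 [KW]
Check (1,6,6,1,6,2) → sorted (1,1,2,6,6,6): b_4=6>4, not a PF.
Total 46656; non-PF = 46656−16807 = 29849

29849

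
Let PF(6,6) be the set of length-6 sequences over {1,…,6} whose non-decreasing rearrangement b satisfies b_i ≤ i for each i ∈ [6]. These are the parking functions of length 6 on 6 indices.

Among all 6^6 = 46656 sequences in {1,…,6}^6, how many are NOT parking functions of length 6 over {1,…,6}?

29849

|PF(6,6)| = (7−6)·7^(6−1) = 1×16807 = 16807 (Pollak)
E.g. (6,5,6,5,5,5) → sorted (5,5,5,5,6,6): b_1=5>1, not a PF.
6^6 − 16807 = 46656 − 16807 = 29849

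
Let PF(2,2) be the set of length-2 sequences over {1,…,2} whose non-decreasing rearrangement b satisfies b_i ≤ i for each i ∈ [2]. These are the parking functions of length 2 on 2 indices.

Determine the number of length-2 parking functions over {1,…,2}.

#PF = (2−2+1)·(2+1)^(2−1) = 1×3 = 3
Example (2,1) → sorted (1,2): b_i ≤ i ∀i, a PF.

3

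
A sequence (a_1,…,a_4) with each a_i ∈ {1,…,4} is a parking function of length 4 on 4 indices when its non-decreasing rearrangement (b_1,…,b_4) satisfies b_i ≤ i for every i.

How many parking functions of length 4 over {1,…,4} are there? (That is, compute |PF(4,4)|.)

125

Count = (4−4+1)·(4+1)^(4−1) = 1×125 = 125 (Pollak)
Check (1,3,4,1) → sorted (1,1,3,4): b_i ≤ i ∀i, a PF.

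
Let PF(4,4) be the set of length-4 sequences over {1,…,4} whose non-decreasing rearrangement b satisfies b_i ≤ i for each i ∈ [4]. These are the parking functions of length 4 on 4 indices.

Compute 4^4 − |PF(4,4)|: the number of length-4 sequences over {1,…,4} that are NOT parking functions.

131

Count = (4−4+1)·(4+1)^(4−1) = 1×125 = 125 (Pollak)
Check (2,4,3,3) → sorted (2,3,3,4): b_1=2>1, not a PF.
4^4 − 125 = 256 − 125 = 131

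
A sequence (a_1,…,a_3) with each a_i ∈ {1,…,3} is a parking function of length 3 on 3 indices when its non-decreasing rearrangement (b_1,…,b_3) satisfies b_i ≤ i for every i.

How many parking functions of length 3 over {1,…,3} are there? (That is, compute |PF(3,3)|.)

16

Count = (3−3+1)·(3+1)^(3−1) = 1·16 = 16 (Pollak)
E.g. (1,2,3) → sorted (1,2,3): b_i ≤ i ∀i, a PF.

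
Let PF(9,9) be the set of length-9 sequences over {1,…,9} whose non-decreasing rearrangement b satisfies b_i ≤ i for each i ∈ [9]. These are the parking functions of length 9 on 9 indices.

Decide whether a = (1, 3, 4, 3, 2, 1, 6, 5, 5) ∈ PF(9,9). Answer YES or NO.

Rearranged: b = (1, 1, 2, 3, 3, 4, 5, 5, 6).
  b_1=1 ≤ 1
  b_2=1 ≤ 2
  b_3=2 ≤ 3
  b_4=3 ≤ 4
  b_5=3 ≤ 5
  b_6=4 ≤ 6
  b_7=5 ≤ 7
  b_8=5 ≤ 8
  b_9=6 ≤ 9
All bounds hold ⇒ YES

YES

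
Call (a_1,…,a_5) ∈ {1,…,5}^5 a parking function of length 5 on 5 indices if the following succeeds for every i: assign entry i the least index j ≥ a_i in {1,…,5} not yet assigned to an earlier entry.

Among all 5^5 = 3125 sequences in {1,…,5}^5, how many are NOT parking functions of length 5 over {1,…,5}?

Count = 1·6^4 = 1 · 1296 = 1296 (Konheim–Weiss)
Example (5,5,2,5,2) → sorted (2,2,5,5,5): b_1=2>1, not a PF.
So 3125 − 1296 = 1829 fail.

1829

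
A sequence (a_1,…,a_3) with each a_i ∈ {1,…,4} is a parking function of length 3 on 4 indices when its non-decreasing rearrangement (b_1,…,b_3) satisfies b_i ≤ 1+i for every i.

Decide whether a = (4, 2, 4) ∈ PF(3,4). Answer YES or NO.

Order a: b = (2, 4, 4).
  b_1=2 ≤ 2
  b_2=4 > 3
  fails at i=2 ⇒ NO

NO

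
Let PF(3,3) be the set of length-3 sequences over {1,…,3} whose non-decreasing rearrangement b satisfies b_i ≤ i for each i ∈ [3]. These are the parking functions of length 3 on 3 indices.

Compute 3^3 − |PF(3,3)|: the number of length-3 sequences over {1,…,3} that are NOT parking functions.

|PF(3,3)| = 1·4^2 = 1 · 16 = 16
E.g. (3,2,2) → sorted (2,2,3): b_1=2>1, not a PF.
Total 27; non-PF = 27−16 = 11

11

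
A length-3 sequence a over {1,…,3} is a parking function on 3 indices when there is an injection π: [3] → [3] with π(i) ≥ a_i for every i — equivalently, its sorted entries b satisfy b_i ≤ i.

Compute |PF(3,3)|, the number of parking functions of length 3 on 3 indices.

16

Count = (3+1−3)·(3+1)^{3−1} = 1 · 16 = 16 (Pollak)
Example (2,1,2) → sorted (1,2,2): b_i ≤ i ∀i, a PF.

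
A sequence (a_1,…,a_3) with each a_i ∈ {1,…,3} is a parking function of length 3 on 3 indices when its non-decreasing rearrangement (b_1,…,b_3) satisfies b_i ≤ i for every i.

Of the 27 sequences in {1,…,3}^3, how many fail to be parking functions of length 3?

|PF| = 1·4^2 = 1 · 16 = 16 [KW]
Check (2,3,3) → sorted (2,3,3): b_1=2>1, not a PF.
So 27 − 16 = 11 fail.

11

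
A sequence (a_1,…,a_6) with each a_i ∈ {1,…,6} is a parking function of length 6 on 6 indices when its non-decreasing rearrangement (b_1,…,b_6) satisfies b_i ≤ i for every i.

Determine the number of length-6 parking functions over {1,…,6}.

|PF| = 1·7^5 = 1 · 16807 = 16807 (Konheim–Weiss)
Check (1,1,4,5,2,5) → sorted (1,1,2,4,5,5): b_i ≤ i ∀i, a PF.

16807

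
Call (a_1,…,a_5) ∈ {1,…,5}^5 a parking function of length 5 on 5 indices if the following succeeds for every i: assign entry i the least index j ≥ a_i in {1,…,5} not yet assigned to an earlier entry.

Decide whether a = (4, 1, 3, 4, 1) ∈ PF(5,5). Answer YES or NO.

Sorted: b = (1, 1, 3, 4, 4).
  b_1=1 ≤ 1
  b_2=1 ≤ 2
  b_3=3 ≤ 3
  b_4=4 ≤ 4
  b_5=4 ≤ 5
All bounds hold ⇒ YES

YES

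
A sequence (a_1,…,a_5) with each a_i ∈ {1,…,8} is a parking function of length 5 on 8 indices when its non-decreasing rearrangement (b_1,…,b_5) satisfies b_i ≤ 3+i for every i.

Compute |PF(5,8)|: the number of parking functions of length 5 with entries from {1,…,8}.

Count = (8+1−5)·(8+1)^{5−1} = 4·6561 = 26244 (Pollak)
Check (1,2,6,1,8) → sorted (1,1,2,6,8): b_i ≤ 3+i ∀i, a PF.

26244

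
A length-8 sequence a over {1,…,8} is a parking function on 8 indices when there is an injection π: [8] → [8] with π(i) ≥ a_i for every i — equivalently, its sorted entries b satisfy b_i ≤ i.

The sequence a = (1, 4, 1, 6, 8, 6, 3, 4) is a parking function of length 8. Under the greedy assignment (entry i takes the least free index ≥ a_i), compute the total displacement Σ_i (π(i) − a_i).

Σπ = 36 ({1..8} each once); Σa = 1+4+1+6+8+6+3+4 = 33; disp = 36−33 = 3.

3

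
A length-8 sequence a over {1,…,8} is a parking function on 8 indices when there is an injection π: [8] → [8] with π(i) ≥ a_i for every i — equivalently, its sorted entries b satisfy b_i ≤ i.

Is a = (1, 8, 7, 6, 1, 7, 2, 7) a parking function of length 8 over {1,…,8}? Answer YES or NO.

Sorted: b = (1, 1, 2, 6, 7, 7, 7, 8).
  b_1=1 ≤ 1
  b_2=1 ≤ 2
  b_3=2 ≤ 3
  b_4=6 > 4
  fails at i=4 ⇒ NO

NO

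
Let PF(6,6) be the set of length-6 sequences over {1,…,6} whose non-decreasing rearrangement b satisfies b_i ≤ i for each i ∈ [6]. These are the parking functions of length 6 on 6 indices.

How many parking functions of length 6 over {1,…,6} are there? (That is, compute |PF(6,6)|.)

16807

|PF| = (6+1−6)·(6+1)^{6−1} = 1 · 16807 = 16807 (Pollak)
E.g. (5,3,1,3,2,4) → sorted (1,2,3,3,4,5): b_i ≤ i ∀i, a PF.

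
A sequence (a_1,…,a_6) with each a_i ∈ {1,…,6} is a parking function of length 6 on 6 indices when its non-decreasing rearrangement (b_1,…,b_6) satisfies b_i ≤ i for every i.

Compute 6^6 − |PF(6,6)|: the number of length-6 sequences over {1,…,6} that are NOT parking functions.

#PF = (6+1−6)·(6+1)^{6−1} = 1·16807 = 16807 (Pollak)
Example (5,5,3,6,4,6) → sorted (3,4,5,5,6,6): b_1=3>1, not a PF.
Total 46656; non-PF = 46656−16807 = 29849

29849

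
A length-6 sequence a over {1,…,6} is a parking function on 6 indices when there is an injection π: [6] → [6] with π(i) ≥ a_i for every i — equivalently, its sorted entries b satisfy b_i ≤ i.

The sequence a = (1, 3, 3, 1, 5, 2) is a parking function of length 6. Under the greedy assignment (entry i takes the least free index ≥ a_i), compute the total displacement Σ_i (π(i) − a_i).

Σπ = 21 ({1..6} each once); Σa = 1+3+3+1+5+2 = 15; disp = 21−15 = 6.

6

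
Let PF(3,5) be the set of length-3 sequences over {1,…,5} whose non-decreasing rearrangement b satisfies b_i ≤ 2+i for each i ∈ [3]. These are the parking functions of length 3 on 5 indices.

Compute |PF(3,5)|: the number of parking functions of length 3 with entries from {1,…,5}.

108

#PF = (5+1−3)·(5+1)^{3−1} = 3·36 = 108 [KW]
E.g. (3,3,4) → sorted (3,3,4): b_i ≤ 2+i ∀i, a PF.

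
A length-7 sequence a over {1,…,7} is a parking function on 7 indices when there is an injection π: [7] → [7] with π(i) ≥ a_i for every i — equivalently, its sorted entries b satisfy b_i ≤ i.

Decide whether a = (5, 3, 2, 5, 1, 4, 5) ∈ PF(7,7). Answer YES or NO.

YES

Rearranged: b = (1, 2, 3, 4, 5, 5, 5).
  b_1=1 ≤ 1
  b_2=2 ≤ 2
  b_3=3 ≤ 3
  b_4=4 ≤ 4
  b_5=5 ≤ 5
  b_6=5 ≤ 6
  b_7=5 ≤ 7
All bounds hold ⇒ YES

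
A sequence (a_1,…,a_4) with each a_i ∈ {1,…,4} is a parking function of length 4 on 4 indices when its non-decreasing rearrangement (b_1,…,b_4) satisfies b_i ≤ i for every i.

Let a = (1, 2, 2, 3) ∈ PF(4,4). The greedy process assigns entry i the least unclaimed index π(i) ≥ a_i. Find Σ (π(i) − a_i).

2

Σπ = 10 ({1..4} each once); Σa = 1+2+2+3 = 8; disp = 10−8 = 2.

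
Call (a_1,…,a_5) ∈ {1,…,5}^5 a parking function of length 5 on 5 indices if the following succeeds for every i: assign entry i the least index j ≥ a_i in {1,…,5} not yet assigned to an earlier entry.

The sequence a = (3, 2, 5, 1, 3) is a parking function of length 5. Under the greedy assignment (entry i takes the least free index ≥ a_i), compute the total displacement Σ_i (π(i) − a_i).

Σπ = 15 ({1..5} each once); Σa = 3+2+5+1+3 = 14; disp = 15−14 = 1.

1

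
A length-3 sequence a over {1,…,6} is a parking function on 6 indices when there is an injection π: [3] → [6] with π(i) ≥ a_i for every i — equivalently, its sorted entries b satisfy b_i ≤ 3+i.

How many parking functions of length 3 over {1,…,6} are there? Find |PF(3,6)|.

|PF| = (6+1−3)·(6+1)^{3−1} = 4×49 = 196
Example (6,5,1) → sorted (1,5,6): b_i ≤ 3+i ∀i, a PF.

196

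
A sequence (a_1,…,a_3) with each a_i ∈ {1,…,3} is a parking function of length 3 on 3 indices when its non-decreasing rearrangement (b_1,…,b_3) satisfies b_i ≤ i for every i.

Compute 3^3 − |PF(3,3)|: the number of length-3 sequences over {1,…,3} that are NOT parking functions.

|PF(3,3)| = (4−3)·4^(3−1) = 1 · 16 = 16
Example (3,3,3) → sorted (3,3,3): b_1=3>1, not a PF.
Total 27; non-PF = 27−16 = 11

11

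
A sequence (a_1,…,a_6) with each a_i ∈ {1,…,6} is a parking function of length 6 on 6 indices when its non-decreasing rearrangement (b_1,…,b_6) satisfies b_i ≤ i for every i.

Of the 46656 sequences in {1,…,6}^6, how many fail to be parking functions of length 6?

29849

Count = (6+1−6)·(6+1)^{6−1} = 1×16807 = 16807 [KW]
Example (6,3,2,4,3,2) → sorted (2,2,3,3,4,6): b_1=2>1, not a PF.
6^6 − 16807 = 46656 − 16807 = 29849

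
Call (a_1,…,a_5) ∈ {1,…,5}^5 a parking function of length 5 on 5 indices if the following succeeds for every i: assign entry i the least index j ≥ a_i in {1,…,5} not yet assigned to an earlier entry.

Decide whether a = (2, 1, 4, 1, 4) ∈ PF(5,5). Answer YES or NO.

YES

Order a: b = (1, 1, 2, 4, 4).
  b_1=1 ≤ 1
  b_2=1 ≤ 2
  b_3=2 ≤ 3
  b_4=4 ≤ 4
  b_5=4 ≤ 5
All bounds hold ⇒ YES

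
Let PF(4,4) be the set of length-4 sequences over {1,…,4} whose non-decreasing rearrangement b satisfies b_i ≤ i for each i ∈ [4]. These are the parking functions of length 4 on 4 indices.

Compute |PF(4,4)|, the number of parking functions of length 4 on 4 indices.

Count = 1·5^3 = 1·125 = 125
Example (3,1,1,4) → sorted (1,1,3,4): b_i ≤ i ∀i, a PF.

125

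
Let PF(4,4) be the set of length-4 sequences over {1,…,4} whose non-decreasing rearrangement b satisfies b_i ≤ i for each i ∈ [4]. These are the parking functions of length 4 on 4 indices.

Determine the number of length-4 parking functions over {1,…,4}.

Count = (5−4)·5^(4−1) = 1 · 125 = 125 [KW]
One tuple (3,3,1,1) → sorted (1,1,3,3): b_i ≤ i ∀i, a PF.

125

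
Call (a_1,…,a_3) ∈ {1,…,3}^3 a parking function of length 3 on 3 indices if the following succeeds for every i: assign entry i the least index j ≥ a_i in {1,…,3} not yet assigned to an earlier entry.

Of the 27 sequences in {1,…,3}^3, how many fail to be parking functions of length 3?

11

#PF = (3−3+1)·(3+1)^(3−1) = 1 · 16 = 16 [KW]
Check (3,3,2) → sorted (2,3,3): b_1=2>1, not a PF.
So 27 − 16 = 11 fail.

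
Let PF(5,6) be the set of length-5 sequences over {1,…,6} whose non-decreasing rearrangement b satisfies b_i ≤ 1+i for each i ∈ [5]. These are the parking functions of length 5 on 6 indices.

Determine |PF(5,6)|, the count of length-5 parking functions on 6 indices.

Count = (6+1−5)·(6+1)^{5−1} = 2·2401 = 4802 (Konheim–Weiss)
E.g. (2,5,1,2,6) → sorted (1,2,2,5,6): b_i ≤ 1+i ∀i, a PF.

4802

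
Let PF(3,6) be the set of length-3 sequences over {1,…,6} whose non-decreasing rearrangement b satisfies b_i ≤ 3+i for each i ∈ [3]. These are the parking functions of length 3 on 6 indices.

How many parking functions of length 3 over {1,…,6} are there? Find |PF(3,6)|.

#PF = (7−3)·7^(3−1) = 4×49 = 196
Check (1,6,3) → sorted (1,3,6): b_i ≤ 3+i ∀i, a PF.

196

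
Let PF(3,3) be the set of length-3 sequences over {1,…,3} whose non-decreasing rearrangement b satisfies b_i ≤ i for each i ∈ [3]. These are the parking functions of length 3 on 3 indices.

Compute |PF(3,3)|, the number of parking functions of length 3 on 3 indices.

|PF(3,3)| = (3+1−3)·(3+1)^{3−1} = 1 · 16 = 16 (Konheim–Weiss)
Example (2,1,2) → sorted (1,2,2): b_i ≤ i ∀i, a PF.

16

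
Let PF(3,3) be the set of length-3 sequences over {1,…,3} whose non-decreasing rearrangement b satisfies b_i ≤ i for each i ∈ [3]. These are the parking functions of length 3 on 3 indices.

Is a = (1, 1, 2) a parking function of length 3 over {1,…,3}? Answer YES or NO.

Sorted: b = (1, 1, 2).
  b_1=1 ≤ 1
  b_2=1 ≤ 2
  b_3=2 ≤ 3
All bounds hold ⇒ YES

YES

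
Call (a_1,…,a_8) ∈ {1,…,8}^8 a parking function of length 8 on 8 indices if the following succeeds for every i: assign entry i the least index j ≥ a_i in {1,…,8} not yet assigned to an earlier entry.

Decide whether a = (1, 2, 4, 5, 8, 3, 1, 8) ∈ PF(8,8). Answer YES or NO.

Order a: b = (1, 1, 2, 3, 4, 5, 8, 8).
  b_1=1 ≤ 1
  b_2=1 ≤ 2
  b_3=2 ≤ 3
  b_4=3 ≤ 4
  b_5=4 ≤ 5
  b_6=5 ≤ 6
  b_7=8 > 7
  fails at i=7 ⇒ NO

NO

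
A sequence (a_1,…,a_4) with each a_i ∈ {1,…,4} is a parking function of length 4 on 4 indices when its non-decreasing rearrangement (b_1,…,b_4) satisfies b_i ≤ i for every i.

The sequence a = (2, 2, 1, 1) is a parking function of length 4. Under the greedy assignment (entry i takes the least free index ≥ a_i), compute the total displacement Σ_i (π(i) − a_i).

4

Σπ = 4·5/2 = 10 (π permutes [4]); Σa = 2+2+1+1 = 6; disp = 10−6 = 4.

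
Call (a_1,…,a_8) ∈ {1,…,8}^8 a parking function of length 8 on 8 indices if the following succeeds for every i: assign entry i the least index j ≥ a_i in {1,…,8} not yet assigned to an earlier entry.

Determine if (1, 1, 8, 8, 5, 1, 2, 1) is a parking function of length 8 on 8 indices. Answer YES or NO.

NO

Order a: b = (1, 1, 1, 1, 2, 5, 8, 8).
  b_1=1 ≤ 1
  b_2=1 ≤ 2
  b_3=1 ≤ 3
  b_4=1 ≤ 4
  b_5=2 ≤ 5
  b_6=5 ≤ 6
  b_7=8 > 7
  fails at i=7 ⇒ NO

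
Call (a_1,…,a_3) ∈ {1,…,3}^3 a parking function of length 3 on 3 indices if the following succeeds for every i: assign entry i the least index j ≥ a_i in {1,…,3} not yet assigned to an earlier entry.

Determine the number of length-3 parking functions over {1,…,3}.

16

#PF = 1·4^2 = 1·16 = 16 (Pollak)
Example (2,3,1) → sorted (1,2,3): b_i ≤ i ∀i, a PF.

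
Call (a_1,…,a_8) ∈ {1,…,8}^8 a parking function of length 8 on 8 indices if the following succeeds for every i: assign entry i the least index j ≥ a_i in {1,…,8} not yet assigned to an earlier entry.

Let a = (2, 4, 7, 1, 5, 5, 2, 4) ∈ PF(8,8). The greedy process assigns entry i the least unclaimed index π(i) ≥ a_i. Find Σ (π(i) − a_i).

6

Σπ = 36 ({1..8} each once); Σa = 2+4+7+1+5+5+2+4 = 30; disp = 36−30 = 6.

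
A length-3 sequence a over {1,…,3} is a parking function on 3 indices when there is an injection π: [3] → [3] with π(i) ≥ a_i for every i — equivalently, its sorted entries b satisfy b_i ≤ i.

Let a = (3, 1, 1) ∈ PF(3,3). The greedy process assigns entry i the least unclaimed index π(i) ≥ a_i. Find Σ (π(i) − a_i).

Σπ = 6 ({1..3} each once); Σa = 3+1+1 = 5; disp = 6−5 = 1.

1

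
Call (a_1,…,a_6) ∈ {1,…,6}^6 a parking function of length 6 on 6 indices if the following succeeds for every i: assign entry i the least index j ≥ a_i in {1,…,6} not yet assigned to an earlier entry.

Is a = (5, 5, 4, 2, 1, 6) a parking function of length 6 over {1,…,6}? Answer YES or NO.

NO

Sorted: b = (1, 2, 4, 5, 5, 6).
  b_1=1 ≤ 1
  b_2=2 ≤ 2
  b_3=4 > 3
  fails at i=3 ⇒ NO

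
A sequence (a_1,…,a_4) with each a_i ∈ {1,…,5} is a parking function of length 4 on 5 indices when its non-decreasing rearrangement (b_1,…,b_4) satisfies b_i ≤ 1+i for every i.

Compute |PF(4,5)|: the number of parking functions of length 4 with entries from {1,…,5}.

432

|PF(4,5)| = (5−4+1)·(5+1)^(4−1) = 2 · 216 = 432 (Pollak)
Check (1,5,4,1) → sorted (1,1,4,5): b_i ≤ 1+i ∀i, a PF.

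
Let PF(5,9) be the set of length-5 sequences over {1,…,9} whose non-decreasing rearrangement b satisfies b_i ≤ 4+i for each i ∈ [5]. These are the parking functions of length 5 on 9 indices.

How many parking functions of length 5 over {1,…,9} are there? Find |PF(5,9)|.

50000

#PF = (9−5+1)·(9+1)^(5−1) = 5 · 10000 = 50000
One tuple (7,4,6,4,1) → sorted (1,4,4,6,7): b_i ≤ 4+i ∀i, a PF.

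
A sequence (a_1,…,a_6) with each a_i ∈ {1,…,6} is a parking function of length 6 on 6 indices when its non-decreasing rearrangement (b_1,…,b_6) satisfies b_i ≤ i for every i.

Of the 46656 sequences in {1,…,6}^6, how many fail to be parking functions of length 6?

29849

|PF(6,6)| = (6−6+1)·(6+1)^(6−1) = 1 · 16807 = 16807 (Pollak)
Check (6,5,6,6,2,5) → sorted (2,5,5,6,6,6): b_1=2>1, not a PF.
So 46656 − 16807 = 29849 fail.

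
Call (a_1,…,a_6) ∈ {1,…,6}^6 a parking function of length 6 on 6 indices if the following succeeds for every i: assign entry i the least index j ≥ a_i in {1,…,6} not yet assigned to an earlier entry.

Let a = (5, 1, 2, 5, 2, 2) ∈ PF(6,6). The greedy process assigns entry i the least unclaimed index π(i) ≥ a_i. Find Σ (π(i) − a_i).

4

Σπ(i) = 1+…+6 = 21; Σa = 5+1+2+5+2+2 = 17; disp = 21−17 = 4.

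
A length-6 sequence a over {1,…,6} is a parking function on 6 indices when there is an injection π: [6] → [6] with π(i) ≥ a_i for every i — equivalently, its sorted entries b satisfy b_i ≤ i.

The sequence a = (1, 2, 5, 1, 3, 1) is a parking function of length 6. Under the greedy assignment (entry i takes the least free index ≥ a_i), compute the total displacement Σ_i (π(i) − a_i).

8

Σπ = 21 ({1..6} each once); Σa = 1+2+5+1+3+1 = 13; disp = 21−13 = 8.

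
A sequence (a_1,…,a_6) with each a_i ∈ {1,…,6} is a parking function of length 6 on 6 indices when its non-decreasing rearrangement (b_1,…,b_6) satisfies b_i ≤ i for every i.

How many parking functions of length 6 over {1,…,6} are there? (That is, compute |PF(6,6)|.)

16807

|PF| = (7−6)·7^(6−1) = 1·16807 = 16807 (Pollak)
Example (2,2,1,1,3,6) → sorted (1,1,2,2,3,6): b_i ≤ i ∀i, a PF.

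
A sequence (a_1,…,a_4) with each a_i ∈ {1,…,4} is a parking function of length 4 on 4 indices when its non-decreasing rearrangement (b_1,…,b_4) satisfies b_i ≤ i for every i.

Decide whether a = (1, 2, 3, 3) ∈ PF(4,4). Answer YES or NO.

Rearranged: b = (1, 2, 3, 3).
  b_1=1 ≤ 1
  b_2=2 ≤ 2
  b_3=3 ≤ 3
  b_4=3 ≤ 4
All bounds hold ⇒ YES

YES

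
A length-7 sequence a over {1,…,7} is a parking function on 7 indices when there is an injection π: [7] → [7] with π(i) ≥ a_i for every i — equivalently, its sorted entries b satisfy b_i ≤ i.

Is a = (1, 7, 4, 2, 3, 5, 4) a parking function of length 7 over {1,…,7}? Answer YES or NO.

YES

Rearranged: b = (1, 2, 3, 4, 4, 5, 7).
  b_1=1 ≤ 1
  b_2=2 ≤ 2
  b_3=3 ≤ 3
  b_4=4 ≤ 4
  b_5=4 ≤ 5
  b_6=5 ≤ 6
  b_7=7 ≤ 7
All bounds hold ⇒ YES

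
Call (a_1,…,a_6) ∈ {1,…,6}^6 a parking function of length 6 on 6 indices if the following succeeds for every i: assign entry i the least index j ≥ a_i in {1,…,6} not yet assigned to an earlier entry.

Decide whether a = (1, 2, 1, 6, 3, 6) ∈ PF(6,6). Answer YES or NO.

Sorted: b = (1, 1, 2, 3, 6, 6).
  b_1=1 ≤ 1
  b_2=1 ≤ 2
  b_3=2 ≤ 3
  b_4=3 ≤ 4
  b_5=6 > 5
  fails at i=5 ⇒ NO

NO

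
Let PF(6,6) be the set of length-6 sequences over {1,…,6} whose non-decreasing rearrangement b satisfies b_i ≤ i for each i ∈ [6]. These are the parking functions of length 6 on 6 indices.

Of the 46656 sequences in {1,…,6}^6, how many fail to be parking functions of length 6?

|PF| = (6+1−6)·(6+1)^{6−1} = 1·16807 = 16807 (Pollak)
One tuple (5,4,3,6,4,6) → sorted (3,4,4,5,6,6): b_1=3>1, not a PF.
6^6 − 16807 = 46656 − 16807 = 29849

29849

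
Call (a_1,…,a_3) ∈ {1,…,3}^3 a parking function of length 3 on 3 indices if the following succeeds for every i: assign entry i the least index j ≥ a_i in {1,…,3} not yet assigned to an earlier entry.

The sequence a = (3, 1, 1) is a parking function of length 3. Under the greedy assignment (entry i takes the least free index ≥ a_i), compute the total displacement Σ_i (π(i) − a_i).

Σπ = 3·4/2 = 6 (π permutes [3]); Σa = 3+1+1 = 5; disp = 6−5 = 1.

1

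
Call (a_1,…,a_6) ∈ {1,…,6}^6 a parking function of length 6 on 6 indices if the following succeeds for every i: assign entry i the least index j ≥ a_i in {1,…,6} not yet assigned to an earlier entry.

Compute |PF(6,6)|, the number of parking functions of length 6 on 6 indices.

|PF| = 1·7^5 = 1·16807 = 16807 (Konheim–Weiss)
Check (4,5,2,3,2,1) → sorted (1,2,2,3,4,5): b_i ≤ i ∀i, a PF.

16807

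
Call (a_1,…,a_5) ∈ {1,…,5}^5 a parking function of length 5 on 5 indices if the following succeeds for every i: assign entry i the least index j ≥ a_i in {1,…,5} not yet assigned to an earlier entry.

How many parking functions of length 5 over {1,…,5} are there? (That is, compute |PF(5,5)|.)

1296

#PF = 1·6^4 = 1×1296 = 1296 (Pollak)
One tuple (2,3,1,3,5) → sorted (1,2,3,3,5): b_i ≤ i ∀i, a PF.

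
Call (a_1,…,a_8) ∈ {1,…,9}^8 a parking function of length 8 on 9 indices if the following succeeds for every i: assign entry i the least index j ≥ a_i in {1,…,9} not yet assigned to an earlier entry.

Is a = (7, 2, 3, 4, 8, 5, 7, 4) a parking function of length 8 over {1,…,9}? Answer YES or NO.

YES

Sorted: b = (2, 3, 4, 4, 5, 7, 7, 8).
  b_1=2 ≤ 2
  b_2=3 ≤ 3
  b_3=4 ≤ 4
  b_4=4 ≤ 5
  b_5=5 ≤ 6
  b_6=7 ≤ 7
  b_7=7 ≤ 8
  b_8=8 ≤ 9
All bounds hold ⇒ YES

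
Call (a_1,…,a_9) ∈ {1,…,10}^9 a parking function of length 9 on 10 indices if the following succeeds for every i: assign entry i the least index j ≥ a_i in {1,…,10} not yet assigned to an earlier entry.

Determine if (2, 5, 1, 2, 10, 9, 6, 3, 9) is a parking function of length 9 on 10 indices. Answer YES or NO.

Rearranged: b = (1, 2, 2, 3, 5, 6, 9, 9, 10).
  b_1=1 ≤ 2
  b_2=2 ≤ 3
  b_3=2 ≤ 4
  b_4=3 ≤ 5
  b_5=5 ≤ 6
  b_6=6 ≤ 7
  b_7=9 > 8
  fails at i=7 ⇒ NO

NO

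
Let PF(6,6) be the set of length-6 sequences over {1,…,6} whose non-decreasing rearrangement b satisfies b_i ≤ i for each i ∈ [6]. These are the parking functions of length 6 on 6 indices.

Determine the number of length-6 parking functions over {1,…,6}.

16807

|PF| = 1·7^5 = 1 · 16807 = 16807 (Pollak)
Example (1,6,1,1,1,3) → sorted (1,1,1,1,3,6): b_i ≤ i ∀i, a PF.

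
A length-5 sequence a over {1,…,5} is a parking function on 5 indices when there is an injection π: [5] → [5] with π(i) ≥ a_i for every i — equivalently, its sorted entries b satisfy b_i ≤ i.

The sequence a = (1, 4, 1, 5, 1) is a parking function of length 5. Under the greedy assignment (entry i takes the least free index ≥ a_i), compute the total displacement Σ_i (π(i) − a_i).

3

Σπ(i) = 1+…+5 = 15; Σa = 1+4+1+5+1 = 12; disp = 15−12 = 3.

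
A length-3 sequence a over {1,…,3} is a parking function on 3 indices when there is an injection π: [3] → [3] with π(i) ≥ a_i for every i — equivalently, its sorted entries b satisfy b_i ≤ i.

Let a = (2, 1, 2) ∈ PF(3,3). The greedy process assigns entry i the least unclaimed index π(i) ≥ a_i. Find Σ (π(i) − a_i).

1

Σπ(i) = 1+…+3 = 6; Σa = 2+1+2 = 5; disp = 6−5 = 1.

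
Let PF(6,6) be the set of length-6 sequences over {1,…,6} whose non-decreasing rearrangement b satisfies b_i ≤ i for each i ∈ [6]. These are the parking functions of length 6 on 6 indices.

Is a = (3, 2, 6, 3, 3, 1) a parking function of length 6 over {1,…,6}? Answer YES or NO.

Rearranged: b = (1, 2, 3, 3, 3, 6).
  b_1=1 ≤ 1
  b_2=2 ≤ 2
  b_3=3 ≤ 3
  b_4=3 ≤ 4
  b_5=3 ≤ 5
  b_6=6 ≤ 6
All bounds hold ⇒ YES

YES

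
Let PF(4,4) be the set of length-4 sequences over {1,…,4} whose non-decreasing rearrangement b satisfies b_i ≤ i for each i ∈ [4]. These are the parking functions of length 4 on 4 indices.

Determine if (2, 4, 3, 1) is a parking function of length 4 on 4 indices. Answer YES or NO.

Rearranged: b = (1, 2, 3, 4).
  b_1=1 ≤ 1
  b_2=2 ≤ 2
  b_3=3 ≤ 3
  b_4=4 ≤ 4
All bounds hold ⇒ YES

YES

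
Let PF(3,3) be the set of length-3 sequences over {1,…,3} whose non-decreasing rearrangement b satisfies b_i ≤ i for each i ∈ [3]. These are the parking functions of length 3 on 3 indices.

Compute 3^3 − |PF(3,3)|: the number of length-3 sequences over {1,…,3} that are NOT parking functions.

11

|PF| = 1·4^2 = 1·16 = 16
Check (2,3,3) → sorted (2,3,3): b_1=2>1, not a PF.
So 27 − 16 = 11 fail.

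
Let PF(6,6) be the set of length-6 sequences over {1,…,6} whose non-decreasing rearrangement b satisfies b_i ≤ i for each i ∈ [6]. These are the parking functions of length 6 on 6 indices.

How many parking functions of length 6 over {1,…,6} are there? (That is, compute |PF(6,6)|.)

16807

#PF = 1·7^5 = 1×16807 = 16807 (Pollak)
E.g. (4,2,4,5,3,1) → sorted (1,2,3,4,4,5): b_i ≤ i ∀i, a PF.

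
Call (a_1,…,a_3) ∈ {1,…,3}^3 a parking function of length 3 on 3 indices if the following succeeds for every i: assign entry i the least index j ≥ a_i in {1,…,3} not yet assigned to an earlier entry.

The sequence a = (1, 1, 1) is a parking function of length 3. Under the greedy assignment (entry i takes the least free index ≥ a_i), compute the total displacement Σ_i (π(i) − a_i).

3

Σπ(i) = 1+…+3 = 6; Σa = 1+1+1 = 3; disp = 6−3 = 3.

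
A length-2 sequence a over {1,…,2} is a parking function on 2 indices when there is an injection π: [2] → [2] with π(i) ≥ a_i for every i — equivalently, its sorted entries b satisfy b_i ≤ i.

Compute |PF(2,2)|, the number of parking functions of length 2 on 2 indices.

3

Count = (2−2+1)·(2+1)^(2−1) = 1×3 = 3 (Konheim–Weiss)
E.g. (1,1) → sorted (1,1): b_i ≤ i ∀i, a PF.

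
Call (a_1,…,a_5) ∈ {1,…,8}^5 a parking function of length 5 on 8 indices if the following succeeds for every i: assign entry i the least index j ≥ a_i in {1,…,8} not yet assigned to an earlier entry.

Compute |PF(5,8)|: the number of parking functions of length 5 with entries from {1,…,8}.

#PF = (8+1−5)·(8+1)^{5−1} = 4·6561 = 26244 (Pollak)
Check (8,6,7,3,1) → sorted (1,3,6,7,8): b_i ≤ 3+i ∀i, a PF.

26244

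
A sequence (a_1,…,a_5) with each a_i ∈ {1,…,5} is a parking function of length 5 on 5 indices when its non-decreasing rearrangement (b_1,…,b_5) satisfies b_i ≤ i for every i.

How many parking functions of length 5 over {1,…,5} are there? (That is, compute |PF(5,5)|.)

1296

Count = (5−5+1)·(5+1)^(5−1) = 1×1296 = 1296 [KW]
Check (2,3,5,4,1) → sorted (1,2,3,4,5): b_i ≤ i ∀i, a PF.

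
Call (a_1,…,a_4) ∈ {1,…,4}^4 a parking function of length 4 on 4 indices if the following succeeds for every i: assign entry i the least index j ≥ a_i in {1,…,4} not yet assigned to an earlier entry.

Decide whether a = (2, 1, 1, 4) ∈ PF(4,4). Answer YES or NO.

Sorted: b = (1, 1, 2, 4).
  b_1=1 ≤ 1
  b_2=1 ≤ 2
  b_3=2 ≤ 3
  b_4=4 ≤ 4
All bounds hold ⇒ YES

YES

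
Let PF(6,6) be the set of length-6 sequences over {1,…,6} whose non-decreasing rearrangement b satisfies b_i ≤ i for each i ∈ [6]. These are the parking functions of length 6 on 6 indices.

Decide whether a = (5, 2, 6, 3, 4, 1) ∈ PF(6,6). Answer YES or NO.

Sorted: b = (1, 2, 3, 4, 5, 6).
  b_1=1 ≤ 1
  b_2=2 ≤ 2
  b_3=3 ≤ 3
  b_4=4 ≤ 4
  b_5=5 ≤ 5
  b_6=6 ≤ 6
All bounds hold ⇒ YES

YES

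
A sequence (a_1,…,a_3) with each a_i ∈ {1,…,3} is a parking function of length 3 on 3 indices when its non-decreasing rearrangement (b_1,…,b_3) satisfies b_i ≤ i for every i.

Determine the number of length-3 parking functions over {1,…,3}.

16

|PF(3,3)| = 1·4^2 = 1 · 16 = 16 [KW]
Check (3,1,1) → sorted (1,1,3): b_i ≤ i ∀i, a PF.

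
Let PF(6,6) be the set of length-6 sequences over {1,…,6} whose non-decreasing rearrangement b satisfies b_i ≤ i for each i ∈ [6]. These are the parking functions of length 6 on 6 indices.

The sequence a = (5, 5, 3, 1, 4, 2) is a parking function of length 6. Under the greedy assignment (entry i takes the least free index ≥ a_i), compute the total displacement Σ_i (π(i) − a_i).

1

Σπ = 6·7/2 = 21 (π permutes [6]); Σa = 5+5+3+1+4+2 = 20; disp = 21−20 = 1.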